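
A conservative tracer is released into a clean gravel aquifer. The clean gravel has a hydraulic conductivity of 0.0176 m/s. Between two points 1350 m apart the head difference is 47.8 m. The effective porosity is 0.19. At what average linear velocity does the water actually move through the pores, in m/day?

Convert K: 0.0176 m/s × 86400 = 1521 m/day.
Hydraulic gradient i = Δh / L = 47.8 / 1350 = 0.03541.
Darcy flux q = K · i = 1521 × 0.03541 = 53.84 m/day.
Seepage velocity v = q / n_e = 53.84 / 0.19 = 283.4 m/day.

283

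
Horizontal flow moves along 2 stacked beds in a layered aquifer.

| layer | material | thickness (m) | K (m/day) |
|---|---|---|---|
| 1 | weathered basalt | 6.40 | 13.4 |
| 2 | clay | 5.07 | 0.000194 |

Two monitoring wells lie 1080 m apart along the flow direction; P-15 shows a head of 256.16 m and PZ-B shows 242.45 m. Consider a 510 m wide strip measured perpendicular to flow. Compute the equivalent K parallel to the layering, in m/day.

Flow is parallel to layering, so each bed carries its own Darcy discharge and the transmissivities add.
Σ(K_i·b_i) = 13.4×6.40 + 0.000194×5.07 = 85.76 m²/day.
Total thickness b = 11.47 m, so K_eq = Σ(K_i·b_i)/b = 7.477 m/day.

7.48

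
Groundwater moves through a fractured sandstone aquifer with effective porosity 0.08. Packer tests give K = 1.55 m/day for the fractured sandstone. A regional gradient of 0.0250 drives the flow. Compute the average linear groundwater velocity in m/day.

0.484

Hydraulic gradient i = 0.0250.
Darcy flux q = K · i = 1.550 × 0.02500 = 0.03875 m/day.
Seepage velocity v = q / n_e = 0.03875 / 0.08 = 0.4844 m/day.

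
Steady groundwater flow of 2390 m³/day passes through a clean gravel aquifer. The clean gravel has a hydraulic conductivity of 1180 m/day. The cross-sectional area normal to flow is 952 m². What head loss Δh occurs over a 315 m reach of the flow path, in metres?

From Q = K·A·i, i = Q / (K·A) = 2390 / (1180 × 952.0) = 0.002128.
Head loss Δh = i · L = 0.002128 × 315 = 0.6702 m.

0.670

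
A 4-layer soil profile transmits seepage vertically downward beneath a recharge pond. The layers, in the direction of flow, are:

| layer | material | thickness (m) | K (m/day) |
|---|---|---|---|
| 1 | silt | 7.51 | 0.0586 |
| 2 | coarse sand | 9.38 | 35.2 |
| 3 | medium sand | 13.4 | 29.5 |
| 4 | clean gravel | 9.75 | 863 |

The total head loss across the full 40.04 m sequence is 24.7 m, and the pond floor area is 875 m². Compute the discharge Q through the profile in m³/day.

Flow is perpendicular to layering, so the layers act in series and the equivalent K is the thickness-weighted harmonic mean.
Total thickness L = 7.51 + 9.38 + 13.4 + 9.75 = 40.04 m.
Σ(b_i/K_i) = 7.51/0.0586 + 9.38/35.2 + 13.4/29.5 + 9.75/863 = 128.9 d.
K_eq = L / Σ(b_i/K_i) = 40.04 / 128.9 = 0.3107 m/day.
Q = K_eq · A · (Δh/L) = 0.3107 × 875 × (24.7/40.04) = 167.7 m³/day.

168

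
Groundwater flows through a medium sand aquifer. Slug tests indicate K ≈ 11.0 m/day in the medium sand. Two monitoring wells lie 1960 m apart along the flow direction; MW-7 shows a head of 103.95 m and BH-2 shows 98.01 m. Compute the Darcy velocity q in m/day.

0.0333

Hydraulic gradient i = (103.95 − 98.01) / 1960 = 5.94 / 1960 = 0.003031.
Specific discharge q = K · i = 11.00 × 0.003031 = 0.03334 m/day.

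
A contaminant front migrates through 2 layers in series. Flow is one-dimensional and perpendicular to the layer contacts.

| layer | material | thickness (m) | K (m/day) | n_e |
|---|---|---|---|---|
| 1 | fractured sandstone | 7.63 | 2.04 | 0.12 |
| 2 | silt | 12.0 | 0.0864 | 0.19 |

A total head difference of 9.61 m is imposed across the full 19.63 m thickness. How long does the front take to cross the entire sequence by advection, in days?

47.4

With flow normal to the layers, continuity requires the same specific discharge q through every layer.
Σ(b_i/K_i) = 7.63/2.04 + 12.0/0.0864 = 142.6 d.
q = Δh / Σ(b_i/K_i) = 9.61 / 142.6 = 0.06738 m/day.
In each layer the seepage velocity is v_i = q/n_i, so the layer transit time is t_i = b_i·n_i / q:
  layer 1 (fractured sandstone): t_1 = 7.63 × 0.12 / 0.06738 = 13.59 d
  layer 2 (silt): t_2 = 12.0 × 0.19 / 0.06738 = 33.84 d
Total t = Σ t_i = 47.43 days.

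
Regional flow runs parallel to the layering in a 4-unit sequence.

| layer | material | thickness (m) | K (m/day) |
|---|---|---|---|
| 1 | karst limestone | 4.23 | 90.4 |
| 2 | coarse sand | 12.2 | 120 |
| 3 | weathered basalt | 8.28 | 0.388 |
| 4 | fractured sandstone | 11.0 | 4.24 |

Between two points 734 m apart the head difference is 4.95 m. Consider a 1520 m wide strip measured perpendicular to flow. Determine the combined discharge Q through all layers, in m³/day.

Flow is parallel to layering, so each bed carries its own Darcy discharge and the transmissivities add.
Σ(K_i·b_i) = 90.4×4.23 + 120×12.2 + 0.388×8.28 + 4.24×11.0 = 1896 m²/day.
Hydraulic gradient i = Δh / L = 4.95 / 734 = 0.006744.
Q = Σ(K_i·b_i) · W · i = 1896 × 1520 × 0.006744 = 19438 m³/day.

19400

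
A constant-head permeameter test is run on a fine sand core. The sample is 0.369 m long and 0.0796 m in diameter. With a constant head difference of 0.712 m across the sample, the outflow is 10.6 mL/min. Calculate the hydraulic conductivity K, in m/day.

1.59

Cross-sectional area A = π·(d/2)² = π × (0.0796/2)² = 0.004976 m².
Convert discharge: 10.6 mL/min = 1.767e-07 m³/s.
Darcy's law rearranged: K = Q·L / (A·Δh) = 1.767e-07 × 0.369 / (0.004976 × 0.712) = 1.840e-05 m/s = 1.590 m/day.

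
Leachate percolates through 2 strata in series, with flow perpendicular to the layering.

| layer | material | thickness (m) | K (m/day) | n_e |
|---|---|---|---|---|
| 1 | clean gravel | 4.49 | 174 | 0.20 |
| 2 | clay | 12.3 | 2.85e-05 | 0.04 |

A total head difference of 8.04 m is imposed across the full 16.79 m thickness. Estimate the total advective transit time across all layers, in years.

204

With flow normal to the layers, continuity requires the same specific discharge q through every layer.
Σ(b_i/K_i) = 4.49/174 + 12.3/2.85e-05 = 4.316e+05 d.
q = Δh / Σ(b_i/K_i) = 8.04 / 4.316e+05 = 1.863e-05 m/day.
In each layer the seepage velocity is v_i = q/n_i, so the layer transit time is t_i = b_i·n_i / q:
  layer 1 (clean gravel): t_1 = 4.49 × 0.20 / 1.863e-05 = 48204 d
  layer 2 (clay): t_2 = 12.3 × 0.04 / 1.863e-05 = 26410 d
Total t = Σ t_i = 74614 days = 204.3 years.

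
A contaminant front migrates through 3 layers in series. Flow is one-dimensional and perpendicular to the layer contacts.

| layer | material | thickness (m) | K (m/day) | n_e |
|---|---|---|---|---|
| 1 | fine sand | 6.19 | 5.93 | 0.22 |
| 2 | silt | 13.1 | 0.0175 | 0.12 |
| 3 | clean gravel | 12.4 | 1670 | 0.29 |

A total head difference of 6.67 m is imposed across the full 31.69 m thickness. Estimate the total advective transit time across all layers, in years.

With flow normal to the layers, continuity requires the same specific discharge q through every layer.
Σ(b_i/K_i) = 6.19/5.93 + 13.1/0.0175 + 12.4/1670 = 749.6 d.
q = Δh / Σ(b_i/K_i) = 6.67 / 749.6 = 0.008898 m/day.
In each layer the seepage velocity is v_i = q/n_i, so the layer transit time is t_i = b_i·n_i / q:
  layer 1 (fine sand): t_1 = 6.19 × 0.22 / 0.008898 = 153.0 d
  layer 2 (silt): t_2 = 13.1 × 0.12 / 0.008898 = 176.7 d
  layer 3 (clean gravel): t_3 = 12.4 × 0.29 / 0.008898 = 404.1 d
Total t = Σ t_i = 733.9 days = 2.009 years.

2.01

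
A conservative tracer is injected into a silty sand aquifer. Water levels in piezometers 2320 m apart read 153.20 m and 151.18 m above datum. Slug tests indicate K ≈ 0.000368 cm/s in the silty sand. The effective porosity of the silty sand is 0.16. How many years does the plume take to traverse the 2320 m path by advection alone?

Convert K: 0.000368 cm/s × 864 = 0.3180 m/day.
Hydraulic gradient i = (153.20 − 151.18) / 2320 = 2.02 / 2320 = 0.0008707.
Darcy flux q = K · i = 0.3180 × 0.0008707 = 0.0002768 m/day.
Seepage velocity v = q / n_e = 0.0002768 / 0.16 = 0.001730 m/day.
Travel time t = L / v = 2320 / 0.001730 = 1.341e+06 days = 3671 years.

3670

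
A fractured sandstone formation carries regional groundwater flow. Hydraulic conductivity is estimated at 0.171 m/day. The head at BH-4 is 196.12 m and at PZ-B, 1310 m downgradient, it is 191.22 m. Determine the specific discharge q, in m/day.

Hydraulic gradient i = (196.12 − 191.22) / 1310 = 4.9 / 1310 = 0.003740.
Specific discharge q = K · i = 0.1710 × 0.003740 = 0.0006396 m/day.

0.000640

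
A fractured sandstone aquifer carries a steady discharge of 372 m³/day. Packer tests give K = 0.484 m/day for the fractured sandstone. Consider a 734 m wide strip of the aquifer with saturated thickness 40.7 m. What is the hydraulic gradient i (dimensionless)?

0.0257

Cross-sectional area A = 734 × 40.7 = 29874 m².
From Q = K·A·i, i = Q / (K·A) = 372 / (0.4840 × 29874) = 0.02573.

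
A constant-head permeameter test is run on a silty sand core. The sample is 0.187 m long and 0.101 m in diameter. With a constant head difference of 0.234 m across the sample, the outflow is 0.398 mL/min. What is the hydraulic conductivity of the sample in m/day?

0.0572

Cross-sectional area A = π·(d/2)² = π × (0.101/2)² = 0.008012 m².
Convert discharge: 0.398 mL/min = 6.633e-09 m³/s.
Darcy's law rearranged: K = Q·L / (A·Δh) = 6.633e-09 × 0.187 / (0.008012 × 0.234) = 6.616e-07 m/s = 0.05717 m/day.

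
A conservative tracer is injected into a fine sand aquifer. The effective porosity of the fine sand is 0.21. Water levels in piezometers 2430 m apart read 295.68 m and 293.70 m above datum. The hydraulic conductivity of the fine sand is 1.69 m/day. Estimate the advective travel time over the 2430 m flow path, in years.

Hydraulic gradient i = (295.68 − 293.70) / 2430 = 1.98 / 2430 = 0.0008148.
Darcy flux q = K · i = 1.690 × 0.0008148 = 0.001377 m/day.
Seepage velocity v = q / n_e = 0.001377 / 0.21 = 0.006557 m/day.
Travel time t = L / v = 2430 / 0.006557 = 3.706e+05 days = 1015 years.

1010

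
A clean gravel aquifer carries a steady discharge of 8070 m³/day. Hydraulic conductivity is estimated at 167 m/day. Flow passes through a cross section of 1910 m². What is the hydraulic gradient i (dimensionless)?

From Q = K·A·i, i = Q / (K·A) = 8070 / (167.0 × 1910) = 0.02530.

0.0253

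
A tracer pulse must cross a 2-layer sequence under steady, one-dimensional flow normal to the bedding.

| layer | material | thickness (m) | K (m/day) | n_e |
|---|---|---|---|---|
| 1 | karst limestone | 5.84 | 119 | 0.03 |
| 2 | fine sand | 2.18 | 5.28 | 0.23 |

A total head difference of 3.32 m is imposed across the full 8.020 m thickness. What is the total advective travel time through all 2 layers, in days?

With flow normal to the layers, continuity requires the same specific discharge q through every layer.
Σ(b_i/K_i) = 5.84/119 + 2.18/5.28 = 0.4620 d.
q = Δh / Σ(b_i/K_i) = 3.32 / 0.4620 = 7.187 m/day.
In each layer the seepage velocity is v_i = q/n_i, so the layer transit time is t_i = b_i·n_i / q:
  layer 1 (karst limestone): t_1 = 5.84 × 0.03 / 7.187 = 0.02438 d
  layer 2 (fine sand): t_2 = 2.18 × 0.23 / 7.187 = 0.06977 d
Total t = Σ t_i = 0.09414 days.

0.0941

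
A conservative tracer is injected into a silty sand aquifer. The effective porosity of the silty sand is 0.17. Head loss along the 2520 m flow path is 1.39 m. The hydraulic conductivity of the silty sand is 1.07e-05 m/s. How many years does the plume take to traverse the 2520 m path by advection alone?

2300

Convert K: 1.07e-05 m/s × 86400 = 0.9245 m/day.
Hydraulic gradient i = Δh / L = 1.39 / 2520 = 0.0005516.
Darcy flux q = K · i = 0.9245 × 0.0005516 = 0.0005099 m/day.
Seepage velocity v = q / n_e = 0.0005099 / 0.17 = 0.003000 m/day.
Travel time t = L / v = 2520 / 0.003000 = 8.401e+05 days = 2300 years.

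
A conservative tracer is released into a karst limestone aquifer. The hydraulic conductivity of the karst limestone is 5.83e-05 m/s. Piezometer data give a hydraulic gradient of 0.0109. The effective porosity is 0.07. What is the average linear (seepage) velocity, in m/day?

Convert K: 5.83e-05 m/s × 86400 = 5.037 m/day.
Hydraulic gradient i = 0.0109.
Darcy flux q = K · i = 5.037 × 0.01090 = 0.05490 m/day.
Seepage velocity v = q / n_e = 0.05490 / 0.07 = 0.7844 m/day.

0.784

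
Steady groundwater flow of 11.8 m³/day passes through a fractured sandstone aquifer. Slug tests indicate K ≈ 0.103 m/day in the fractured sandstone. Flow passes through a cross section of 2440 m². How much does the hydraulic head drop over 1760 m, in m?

From Q = K·A·i, i = Q / (K·A) = 11.8 / (0.1030 × 2440) = 0.04695.
Head loss Δh = i · L = 0.04695 × 1760 = 82.64 m.

82.6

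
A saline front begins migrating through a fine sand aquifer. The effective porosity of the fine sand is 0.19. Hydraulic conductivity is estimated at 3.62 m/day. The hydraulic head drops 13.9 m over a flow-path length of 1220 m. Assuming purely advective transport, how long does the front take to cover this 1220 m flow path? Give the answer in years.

15.4

Hydraulic gradient i = Δh / L = 13.9 / 1220 = 0.01139.
Darcy flux q = K · i = 3.620 × 0.01139 = 0.04124 m/day.
Seepage velocity v = q / n_e = 0.04124 / 0.19 = 0.2171 m/day.
Travel time t = L / v = 1220 / 0.2171 = 5620 days = 15.39 years.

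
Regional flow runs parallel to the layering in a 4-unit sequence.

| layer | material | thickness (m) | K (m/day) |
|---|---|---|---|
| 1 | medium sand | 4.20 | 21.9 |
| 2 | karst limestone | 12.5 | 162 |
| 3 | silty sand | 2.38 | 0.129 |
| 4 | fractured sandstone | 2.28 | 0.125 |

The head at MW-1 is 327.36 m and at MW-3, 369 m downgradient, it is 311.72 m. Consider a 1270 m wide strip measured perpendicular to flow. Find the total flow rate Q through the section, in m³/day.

114000

Flow is parallel to layering, so each bed carries its own Darcy discharge and the transmissivities add.
Σ(K_i·b_i) = 21.9×4.20 + 162×12.5 + 0.129×2.38 + 0.125×2.28 = 2118 m²/day.
Hydraulic gradient i = (327.36 − 311.72) / 369 = 15.64 / 369 = 0.04238.
Q = Σ(K_i·b_i) · W · i = 2118 × 1270 × 0.04238 = 1.140e+05 m³/day.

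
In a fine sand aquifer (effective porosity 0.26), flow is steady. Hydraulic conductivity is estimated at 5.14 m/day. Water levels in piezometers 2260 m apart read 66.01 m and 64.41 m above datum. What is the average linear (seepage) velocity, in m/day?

0.0140

Hydraulic gradient i = (66.01 − 64.41) / 2260 = 1.6 / 2260 = 0.0007080.
Darcy flux q = K · i = 5.140 × 0.0007080 = 0.003639 m/day.
Seepage velocity v = q / n_e = 0.003639 / 0.26 = 0.01400 m/day.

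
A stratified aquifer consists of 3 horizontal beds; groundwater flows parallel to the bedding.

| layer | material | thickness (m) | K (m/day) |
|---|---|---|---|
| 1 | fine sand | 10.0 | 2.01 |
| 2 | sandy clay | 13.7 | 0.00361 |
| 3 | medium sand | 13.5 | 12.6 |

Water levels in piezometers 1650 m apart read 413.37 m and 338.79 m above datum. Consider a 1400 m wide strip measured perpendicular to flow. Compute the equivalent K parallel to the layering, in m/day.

5.11

Flow is parallel to layering, so each bed carries its own Darcy discharge and the transmissivities add.
Σ(K_i·b_i) = 2.01×10.0 + 0.00361×13.7 + 12.6×13.5 = 190.2 m²/day.
Total thickness b = 37.20 m, so K_eq = Σ(K_i·b_i)/b = 5.114 m/day.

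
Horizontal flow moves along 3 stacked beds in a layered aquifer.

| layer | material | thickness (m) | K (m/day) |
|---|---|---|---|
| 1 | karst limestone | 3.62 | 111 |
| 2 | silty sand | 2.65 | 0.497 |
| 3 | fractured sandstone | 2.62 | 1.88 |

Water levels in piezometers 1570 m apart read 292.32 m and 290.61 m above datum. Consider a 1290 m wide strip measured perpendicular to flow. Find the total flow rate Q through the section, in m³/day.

573

Flow is parallel to layering, so each bed carries its own Darcy discharge and the transmissivities add.
Σ(K_i·b_i) = 111×3.62 + 0.497×2.65 + 1.88×2.62 = 408.1 m²/day.
Hydraulic gradient i = (292.32 − 290.61) / 1570 = 1.71 / 1570 = 0.001089.
Q = Σ(K_i·b_i) · W · i = 408.1 × 1290 × 0.001089 = 573.3 m³/day.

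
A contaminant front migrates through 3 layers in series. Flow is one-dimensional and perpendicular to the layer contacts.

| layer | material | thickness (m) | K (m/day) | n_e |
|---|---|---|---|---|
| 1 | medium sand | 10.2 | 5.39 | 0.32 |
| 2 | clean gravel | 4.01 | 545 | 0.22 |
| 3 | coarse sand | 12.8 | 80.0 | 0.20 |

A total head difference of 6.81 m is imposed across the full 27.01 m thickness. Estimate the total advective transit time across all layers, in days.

With flow normal to the layers, continuity requires the same specific discharge q through every layer.
Σ(b_i/K_i) = 10.2/5.39 + 4.01/545 + 12.8/80.0 = 2.060 d.
q = Δh / Σ(b_i/K_i) = 6.81 / 2.060 = 3.306 m/day.
In each layer the seepage velocity is v_i = q/n_i, so the layer transit time is t_i = b_i·n_i / q:
  layer 1 (medium sand): t_1 = 10.2 × 0.32 / 3.306 = 0.9872 d
  layer 2 (clean gravel): t_2 = 4.01 × 0.22 / 3.306 = 0.2668 d
  layer 3 (coarse sand): t_3 = 12.8 × 0.20 / 3.306 = 0.7743 d
Total t = Σ t_i = 2.028 days.

2.03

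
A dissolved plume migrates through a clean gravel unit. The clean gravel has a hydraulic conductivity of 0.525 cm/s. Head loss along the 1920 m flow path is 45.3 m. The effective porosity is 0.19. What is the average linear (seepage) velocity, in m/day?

56.3

Convert K: 0.525 cm/s × 864 = 453.6 m/day.
Hydraulic gradient i = Δh / L = 45.3 / 1920 = 0.02359.
Darcy flux q = K · i = 453.6 × 0.02359 = 10.70 m/day.
Seepage velocity v = q / n_e = 10.70 / 0.19 = 56.33 m/day.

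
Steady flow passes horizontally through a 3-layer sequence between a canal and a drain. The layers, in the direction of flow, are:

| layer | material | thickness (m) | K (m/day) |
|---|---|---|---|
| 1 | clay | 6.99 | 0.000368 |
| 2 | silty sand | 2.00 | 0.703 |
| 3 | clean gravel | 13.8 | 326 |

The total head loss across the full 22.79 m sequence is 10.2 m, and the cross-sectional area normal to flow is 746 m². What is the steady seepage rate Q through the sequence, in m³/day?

Flow is perpendicular to layering, so the layers act in series and the equivalent K is the thickness-weighted harmonic mean.
Total thickness L = 6.99 + 2.00 + 13.8 = 22.79 m.
Σ(b_i/K_i) = 6.99/0.000368 + 2.00/0.703 + 13.8/326 = 18997 d.
K_eq = L / Σ(b_i/K_i) = 22.79 / 18997 = 0.001200 m/day.
Q = K_eq · A · (Δh/L) = 0.001200 × 746 × (10.2/22.79) = 0.4005 m³/day.

0.401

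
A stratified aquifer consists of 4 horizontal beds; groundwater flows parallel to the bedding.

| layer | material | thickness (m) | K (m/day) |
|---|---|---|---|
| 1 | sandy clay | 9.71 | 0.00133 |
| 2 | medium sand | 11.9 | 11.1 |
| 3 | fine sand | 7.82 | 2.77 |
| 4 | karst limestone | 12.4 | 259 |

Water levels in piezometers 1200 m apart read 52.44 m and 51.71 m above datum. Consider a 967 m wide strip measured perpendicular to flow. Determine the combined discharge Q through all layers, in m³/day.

1980

Flow is parallel to layering, so each bed carries its own Darcy discharge and the transmissivities add.
Σ(K_i·b_i) = 0.00133×9.71 + 11.1×11.9 + 2.77×7.82 + 259×12.4 = 3365 m²/day.
Hydraulic gradient i = (52.44 − 51.71) / 1200 = 0.73 / 1200 = 0.0006083.
Q = Σ(K_i·b_i) · W · i = 3365 × 967 × 0.0006083 = 1980 m³/day.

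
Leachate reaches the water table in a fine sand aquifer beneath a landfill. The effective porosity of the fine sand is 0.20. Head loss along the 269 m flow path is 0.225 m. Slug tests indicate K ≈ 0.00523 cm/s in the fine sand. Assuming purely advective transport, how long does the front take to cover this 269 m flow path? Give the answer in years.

Convert K: 0.00523 cm/s × 864 = 4.519 m/day.
Hydraulic gradient i = Δh / L = 0.225 / 269 = 0.0008364.
Darcy flux q = K · i = 4.519 × 0.0008364 = 0.003780 m/day.
Seepage velocity v = q / n_e = 0.003780 / 0.20 = 0.01890 m/day.
Travel time t = L / v = 269 / 0.01890 = 14234 days = 38.97 years.

39.0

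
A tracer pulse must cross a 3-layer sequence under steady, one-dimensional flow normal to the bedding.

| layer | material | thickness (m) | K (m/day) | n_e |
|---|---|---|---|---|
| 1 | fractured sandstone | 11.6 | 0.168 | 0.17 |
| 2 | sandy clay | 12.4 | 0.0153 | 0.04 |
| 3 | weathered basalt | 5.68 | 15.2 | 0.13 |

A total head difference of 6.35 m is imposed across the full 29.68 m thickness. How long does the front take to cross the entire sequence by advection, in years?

1.22

With flow normal to the layers, continuity requires the same specific discharge q through every layer.
Σ(b_i/K_i) = 11.6/0.168 + 12.4/0.0153 + 5.68/15.2 = 879.9 d.
q = Δh / Σ(b_i/K_i) = 6.35 / 879.9 = 0.007217 m/day.
In each layer the seepage velocity is v_i = q/n_i, so the layer transit time is t_i = b_i·n_i / q:
  layer 1 (fractured sandstone): t_1 = 11.6 × 0.17 / 0.007217 = 273.2 d
  layer 2 (sandy clay): t_2 = 12.4 × 0.04 / 0.007217 = 68.73 d
  layer 3 (weathered basalt): t_3 = 5.68 × 0.13 / 0.007217 = 102.3 d
Total t = Σ t_i = 444.3 days = 1.216 years.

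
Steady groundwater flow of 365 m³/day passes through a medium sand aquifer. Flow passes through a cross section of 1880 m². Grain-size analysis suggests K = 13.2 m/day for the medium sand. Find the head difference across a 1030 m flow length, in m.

15.1

From Q = K·A·i, i = Q / (K·A) = 365 / (13.20 × 1880) = 0.01471.
Head loss Δh = i · L = 0.01471 × 1030 = 15.15 m.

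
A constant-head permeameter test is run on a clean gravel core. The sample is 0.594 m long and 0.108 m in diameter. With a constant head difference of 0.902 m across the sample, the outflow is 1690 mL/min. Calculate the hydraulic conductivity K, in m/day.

Cross-sectional area A = π·(d/2)² = π × (0.108/2)² = 0.009161 m².
Convert discharge: 1690 mL/min = 2.817e-05 m³/s.
Darcy's law rearranged: K = Q·L / (A·Δh) = 2.817e-05 × 0.594 / (0.009161 × 0.902) = 0.002025 m/s = 174.9 m/day.

175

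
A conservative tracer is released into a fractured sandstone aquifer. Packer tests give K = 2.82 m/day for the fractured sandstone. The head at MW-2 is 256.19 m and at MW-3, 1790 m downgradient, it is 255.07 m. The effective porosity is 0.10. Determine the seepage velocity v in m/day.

Hydraulic gradient i = (256.19 − 255.07) / 1790 = 1.12 / 1790 = 0.0006257.
Darcy flux q = K · i = 2.820 × 0.0006257 = 0.001764 m/day.
Seepage velocity v = q / n_e = 0.001764 / 0.10 = 0.01764 m/day.

0.0176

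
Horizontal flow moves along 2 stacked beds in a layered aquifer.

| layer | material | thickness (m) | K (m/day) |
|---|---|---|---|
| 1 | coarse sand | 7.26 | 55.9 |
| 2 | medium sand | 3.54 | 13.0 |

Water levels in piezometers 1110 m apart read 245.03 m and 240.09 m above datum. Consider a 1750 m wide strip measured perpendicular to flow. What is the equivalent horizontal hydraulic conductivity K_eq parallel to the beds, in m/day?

41.8

Flow is parallel to layering, so each bed carries its own Darcy discharge and the transmissivities add.
Σ(K_i·b_i) = 55.9×7.26 + 13.0×3.54 = 451.9 m²/day.
Total thickness b = 10.80 m, so K_eq = Σ(K_i·b_i)/b = 41.84 m/day.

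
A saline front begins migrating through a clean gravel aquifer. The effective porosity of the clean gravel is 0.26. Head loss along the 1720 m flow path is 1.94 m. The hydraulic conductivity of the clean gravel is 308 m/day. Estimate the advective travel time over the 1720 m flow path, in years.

Hydraulic gradient i = Δh / L = 1.94 / 1720 = 0.001128.
Darcy flux q = K · i = 308.0 × 0.001128 = 0.3474 m/day.
Seepage velocity v = q / n_e = 0.3474 / 0.26 = 1.336 m/day.
Travel time t = L / v = 1720 / 1.336 = 1287 days = 3.524 years.

3.52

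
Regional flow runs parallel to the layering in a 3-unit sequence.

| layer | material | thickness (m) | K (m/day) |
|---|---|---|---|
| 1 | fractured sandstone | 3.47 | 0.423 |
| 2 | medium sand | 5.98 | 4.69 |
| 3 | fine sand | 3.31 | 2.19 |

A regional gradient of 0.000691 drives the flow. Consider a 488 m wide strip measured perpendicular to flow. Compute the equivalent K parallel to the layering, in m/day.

2.88

Flow is parallel to layering, so each bed carries its own Darcy discharge and the transmissivities add.
Σ(K_i·b_i) = 0.423×3.47 + 4.69×5.98 + 2.19×3.31 = 36.76 m²/day.
Total thickness b = 12.76 m, so K_eq = Σ(K_i·b_i)/b = 2.881 m/day.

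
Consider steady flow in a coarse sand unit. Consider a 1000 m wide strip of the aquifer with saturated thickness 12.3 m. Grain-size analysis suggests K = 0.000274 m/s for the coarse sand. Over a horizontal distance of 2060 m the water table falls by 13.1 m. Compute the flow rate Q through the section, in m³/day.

Convert K: 0.000274 m/s × 86400 = 23.67 m/day.
Cross-sectional area A = 1000 × 12.3 = 12300 m².
Hydraulic gradient i = Δh / L = 13.1 / 2060 = 0.006359.
Darcy's law: Q = K · A · i = 23.67 × 12300 × 0.006359 = 1852 m³/day.

1850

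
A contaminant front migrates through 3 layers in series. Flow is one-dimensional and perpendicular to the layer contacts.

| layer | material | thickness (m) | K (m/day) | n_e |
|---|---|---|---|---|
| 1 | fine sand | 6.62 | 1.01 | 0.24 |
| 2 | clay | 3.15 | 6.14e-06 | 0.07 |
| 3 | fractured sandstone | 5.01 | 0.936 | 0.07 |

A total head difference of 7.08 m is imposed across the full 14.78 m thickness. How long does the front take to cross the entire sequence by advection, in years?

With flow normal to the layers, continuity requires the same specific discharge q through every layer.
Σ(b_i/K_i) = 6.62/1.01 + 3.15/6.14e-06 + 5.01/0.936 = 5.130e+05 d.
q = Δh / Σ(b_i/K_i) = 7.08 / 5.130e+05 = 1.380e-05 m/day.
In each layer the seepage velocity is v_i = q/n_i, so the layer transit time is t_i = b_i·n_i / q:
  layer 1 (fine sand): t_1 = 6.62 × 0.24 / 1.380e-05 = 1.151e+05 d
  layer 2 (clay): t_2 = 3.15 × 0.07 / 1.380e-05 = 15978 d
  layer 3 (fractured sandstone): t_3 = 5.01 × 0.07 / 1.380e-05 = 25413 d
Total t = Σ t_i = 1.565e+05 days = 428.5 years.

429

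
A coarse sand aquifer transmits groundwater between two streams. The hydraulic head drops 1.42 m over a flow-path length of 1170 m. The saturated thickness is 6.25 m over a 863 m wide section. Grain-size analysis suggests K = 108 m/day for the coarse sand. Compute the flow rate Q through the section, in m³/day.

Cross-sectional area A = 863 × 6.25 = 5394 m².
Hydraulic gradient i = Δh / L = 1.42 / 1170 = 0.001214.
Darcy's law: Q = K · A · i = 108.0 × 5394 × 0.001214 = 707.0 m³/day.

707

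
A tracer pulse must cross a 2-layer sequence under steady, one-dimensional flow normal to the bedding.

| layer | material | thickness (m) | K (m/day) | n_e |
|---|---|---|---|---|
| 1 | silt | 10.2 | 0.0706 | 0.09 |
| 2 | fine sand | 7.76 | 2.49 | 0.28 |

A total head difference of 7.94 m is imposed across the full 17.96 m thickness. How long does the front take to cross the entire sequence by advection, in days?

57.5

With flow normal to the layers, continuity requires the same specific discharge q through every layer.
Σ(b_i/K_i) = 10.2/0.0706 + 7.76/2.49 = 147.6 d.
q = Δh / Σ(b_i/K_i) = 7.94 / 147.6 = 0.05380 m/day.
In each layer the seepage velocity is v_i = q/n_i, so the layer transit time is t_i = b_i·n_i / q:
  layer 1 (silt): t_1 = 10.2 × 0.09 / 0.05380 = 17.06 d
  layer 2 (fine sand): t_2 = 7.76 × 0.28 / 0.05380 = 40.39 d
Total t = Σ t_i = 57.45 days.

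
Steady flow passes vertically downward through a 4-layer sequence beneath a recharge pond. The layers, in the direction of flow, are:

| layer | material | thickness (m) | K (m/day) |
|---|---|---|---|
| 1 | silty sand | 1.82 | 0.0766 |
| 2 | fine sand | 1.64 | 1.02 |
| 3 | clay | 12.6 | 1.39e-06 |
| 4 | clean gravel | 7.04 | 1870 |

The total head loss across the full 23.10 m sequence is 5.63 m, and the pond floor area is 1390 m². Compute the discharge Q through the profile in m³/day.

0.000863

Flow is perpendicular to layering, so the layers act in series and the equivalent K is the thickness-weighted harmonic mean.
Total thickness L = 1.82 + 1.64 + 12.6 + 7.04 = 23.10 m.
Σ(b_i/K_i) = 1.82/0.0766 + 1.64/1.02 + 12.6/1.39e-06 + 7.04/1870 = 9.065e+06 d.
K_eq = L / Σ(b_i/K_i) = 23.10 / 9.065e+06 = 2.548e-06 m/day.
Q = K_eq · A · (Δh/L) = 2.548e-06 × 1390 × (5.63/23.10) = 0.0008633 m³/day.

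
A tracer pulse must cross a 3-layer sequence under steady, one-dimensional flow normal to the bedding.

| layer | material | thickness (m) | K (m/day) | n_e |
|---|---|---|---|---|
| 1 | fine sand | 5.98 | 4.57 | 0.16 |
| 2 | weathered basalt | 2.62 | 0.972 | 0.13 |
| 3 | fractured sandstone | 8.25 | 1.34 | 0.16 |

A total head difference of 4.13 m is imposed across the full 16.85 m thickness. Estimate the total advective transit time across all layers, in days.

With flow normal to the layers, continuity requires the same specific discharge q through every layer.
Σ(b_i/K_i) = 5.98/4.57 + 2.62/0.972 + 8.25/1.34 = 10.16 d.
q = Δh / Σ(b_i/K_i) = 4.13 / 10.16 = 0.4065 m/day.
In each layer the seepage velocity is v_i = q/n_i, so the layer transit time is t_i = b_i·n_i / q:
  layer 1 (fine sand): t_1 = 5.98 × 0.16 / 0.4065 = 2.354 d
  layer 2 (weathered basalt): t_2 = 2.62 × 0.13 / 0.4065 = 0.8380 d
  layer 3 (fractured sandstone): t_3 = 8.25 × 0.16 / 0.4065 = 3.247 d
Total t = Σ t_i = 6.439 days.

6.44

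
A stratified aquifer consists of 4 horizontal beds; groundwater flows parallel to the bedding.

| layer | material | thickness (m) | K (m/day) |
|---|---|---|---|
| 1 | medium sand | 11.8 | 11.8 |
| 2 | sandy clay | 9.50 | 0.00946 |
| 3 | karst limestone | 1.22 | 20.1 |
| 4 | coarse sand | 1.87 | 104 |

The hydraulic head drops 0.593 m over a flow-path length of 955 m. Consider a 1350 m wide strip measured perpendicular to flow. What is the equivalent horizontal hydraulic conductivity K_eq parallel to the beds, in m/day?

14.7

Flow is parallel to layering, so each bed carries its own Darcy discharge and the transmissivities add.
Σ(K_i·b_i) = 11.8×11.8 + 0.00946×9.50 + 20.1×1.22 + 104×1.87 = 358.3 m²/day.
Total thickness b = 24.39 m, so K_eq = Σ(K_i·b_i)/b = 14.69 m/day.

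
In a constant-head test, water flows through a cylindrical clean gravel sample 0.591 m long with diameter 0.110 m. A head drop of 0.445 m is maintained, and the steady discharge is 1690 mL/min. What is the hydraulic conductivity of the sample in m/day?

Cross-sectional area A = π·(d/2)² = π × (0.110/2)² = 0.009503 m².
Convert discharge: 1690 mL/min = 2.817e-05 m³/s.
Darcy's law rearranged: K = Q·L / (A·Δh) = 2.817e-05 × 0.591 / (0.009503 × 0.445) = 0.003936 m/s = 340.1 m/day.

340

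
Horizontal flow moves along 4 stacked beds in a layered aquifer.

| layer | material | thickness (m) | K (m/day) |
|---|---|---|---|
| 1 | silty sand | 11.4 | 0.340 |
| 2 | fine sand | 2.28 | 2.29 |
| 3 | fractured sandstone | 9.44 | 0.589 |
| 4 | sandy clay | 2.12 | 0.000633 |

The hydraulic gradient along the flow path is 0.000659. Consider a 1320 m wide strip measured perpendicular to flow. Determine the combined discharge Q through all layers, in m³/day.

Flow is parallel to layering, so each bed carries its own Darcy discharge and the transmissivities add.
Σ(K_i·b_i) = 0.340×11.4 + 2.29×2.28 + 0.589×9.44 + 0.000633×2.12 = 14.66 m²/day.
Hydraulic gradient i = 0.000659.
Q = Σ(K_i·b_i) · W · i = 14.66 × 1320 × 0.0006590 = 12.75 m³/day.

12.8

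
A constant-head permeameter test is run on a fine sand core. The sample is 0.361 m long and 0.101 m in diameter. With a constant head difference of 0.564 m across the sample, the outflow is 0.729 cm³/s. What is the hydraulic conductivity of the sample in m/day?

5.03

Cross-sectional area A = π·(d/2)² = π × (0.101/2)² = 0.008012 m².
Convert discharge: 0.729 cm³/s = 7.290e-07 m³/s.
Darcy's law rearranged: K = Q·L / (A·Δh) = 7.290e-07 × 0.361 / (0.008012 × 0.564) = 5.824e-05 m/s = 5.032 m/day.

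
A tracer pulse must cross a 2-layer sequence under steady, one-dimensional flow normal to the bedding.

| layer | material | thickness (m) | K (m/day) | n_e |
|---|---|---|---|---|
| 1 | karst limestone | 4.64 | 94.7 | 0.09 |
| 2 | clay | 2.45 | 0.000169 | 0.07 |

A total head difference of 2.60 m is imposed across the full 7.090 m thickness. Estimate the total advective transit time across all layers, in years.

With flow normal to the layers, continuity requires the same specific discharge q through every layer.
Σ(b_i/K_i) = 4.64/94.7 + 2.45/0.000169 = 14497 d.
q = Δh / Σ(b_i/K_i) = 2.60 / 14497 = 0.0001793 m/day.
In each layer the seepage velocity is v_i = q/n_i, so the layer transit time is t_i = b_i·n_i / q:
  layer 1 (karst limestone): t_1 = 4.64 × 0.09 / 0.0001793 = 2328 d
  layer 2 (clay): t_2 = 2.45 × 0.07 / 0.0001793 = 956.3 d
Total t = Σ t_i = 3285 days = 8.993 years.

8.99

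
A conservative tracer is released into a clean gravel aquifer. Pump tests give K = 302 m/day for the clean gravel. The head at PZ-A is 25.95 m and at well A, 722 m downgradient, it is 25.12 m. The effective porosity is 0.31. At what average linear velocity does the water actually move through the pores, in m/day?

Hydraulic gradient i = (25.95 − 25.12) / 722 = 0.83 / 722 = 0.001150.
Darcy flux q = K · i = 302.0 × 0.001150 = 0.3472 m/day.
Seepage velocity v = q / n_e = 0.3472 / 0.31 = 1.120 m/day.

1.12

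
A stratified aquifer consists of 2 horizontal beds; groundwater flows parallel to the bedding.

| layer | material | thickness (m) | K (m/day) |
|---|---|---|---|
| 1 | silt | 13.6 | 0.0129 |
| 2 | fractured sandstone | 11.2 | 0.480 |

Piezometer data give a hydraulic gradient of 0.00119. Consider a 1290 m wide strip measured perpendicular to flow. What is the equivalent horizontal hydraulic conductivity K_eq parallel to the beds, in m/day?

0.224

Flow is parallel to layering, so each bed carries its own Darcy discharge and the transmissivities add.
Σ(K_i·b_i) = 0.0129×13.6 + 0.480×11.2 = 5.551 m²/day.
Total thickness b = 24.80 m, so K_eq = Σ(K_i·b_i)/b = 0.2238 m/day.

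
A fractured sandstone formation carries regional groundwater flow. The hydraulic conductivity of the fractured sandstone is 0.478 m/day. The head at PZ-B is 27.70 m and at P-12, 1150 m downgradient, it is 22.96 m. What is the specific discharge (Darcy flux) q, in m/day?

0.00197

Hydraulic gradient i = (27.70 − 22.96) / 1150 = 4.74 / 1150 = 0.004122.
Specific discharge q = K · i = 0.4780 × 0.004122 = 0.001970 m/day.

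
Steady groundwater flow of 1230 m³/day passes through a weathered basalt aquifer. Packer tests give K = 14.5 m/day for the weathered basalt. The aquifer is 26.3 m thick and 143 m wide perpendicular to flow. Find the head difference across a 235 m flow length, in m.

5.30

Cross-sectional area A = 143 × 26.3 = 3761 m².
From Q = K·A·i, i = Q / (K·A) = 1230 / (14.50 × 3761) = 0.02256.
Head loss Δh = i · L = 0.02256 × 235 = 5.300 m.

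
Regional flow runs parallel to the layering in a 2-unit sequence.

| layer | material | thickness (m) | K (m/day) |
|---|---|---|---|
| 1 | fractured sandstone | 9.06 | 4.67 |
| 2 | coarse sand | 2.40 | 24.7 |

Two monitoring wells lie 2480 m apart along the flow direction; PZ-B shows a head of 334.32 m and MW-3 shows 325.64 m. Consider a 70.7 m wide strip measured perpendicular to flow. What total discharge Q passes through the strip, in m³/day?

25.1

Flow is parallel to layering, so each bed carries its own Darcy discharge and the transmissivities add.
Σ(K_i·b_i) = 4.67×9.06 + 24.7×2.40 = 101.6 m²/day.
Hydraulic gradient i = (334.32 − 325.64) / 2480 = 8.68 / 2480 = 0.003500.
Q = Σ(K_i·b_i) · W · i = 101.6 × 70.7 × 0.003500 = 25.14 m³/day.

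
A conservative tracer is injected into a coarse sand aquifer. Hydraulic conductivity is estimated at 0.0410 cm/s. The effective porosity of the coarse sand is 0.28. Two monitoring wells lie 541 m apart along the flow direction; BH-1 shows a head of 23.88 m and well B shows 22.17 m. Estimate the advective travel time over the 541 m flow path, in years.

3.70

Convert K: 0.0410 cm/s × 864 = 35.42 m/day.
Hydraulic gradient i = (23.88 − 22.17) / 541 = 1.71 / 541 = 0.003161.
Darcy flux q = K · i = 35.42 × 0.003161 = 0.1120 m/day.
Seepage velocity v = q / n_e = 0.1120 / 0.28 = 0.3999 m/day.
Travel time t = L / v = 541 / 0.3999 = 1353 days = 3.704 years.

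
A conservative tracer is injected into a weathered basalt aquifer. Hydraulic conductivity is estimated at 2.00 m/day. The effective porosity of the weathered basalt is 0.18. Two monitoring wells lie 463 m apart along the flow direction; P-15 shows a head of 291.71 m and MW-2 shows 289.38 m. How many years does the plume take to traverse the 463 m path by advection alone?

Hydraulic gradient i = (291.71 − 289.38) / 463 = 2.33 / 463 = 0.005032.
Darcy flux q = K · i = 2.000 × 0.005032 = 0.01006 m/day.
Seepage velocity v = q / n_e = 0.01006 / 0.18 = 0.05592 m/day.
Travel time t = L / v = 463 / 0.05592 = 8280 days = 22.67 years.

22.7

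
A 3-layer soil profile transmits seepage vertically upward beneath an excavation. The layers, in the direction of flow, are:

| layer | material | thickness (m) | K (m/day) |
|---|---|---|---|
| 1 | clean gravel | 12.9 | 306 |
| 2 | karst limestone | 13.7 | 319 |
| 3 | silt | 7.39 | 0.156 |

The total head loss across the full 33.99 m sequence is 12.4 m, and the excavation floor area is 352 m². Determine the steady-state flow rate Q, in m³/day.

92.0

Flow is perpendicular to layering, so the layers act in series and the equivalent K is the thickness-weighted harmonic mean.
Total thickness L = 12.9 + 13.7 + 7.39 = 33.99 m.
Σ(b_i/K_i) = 12.9/306 + 13.7/319 + 7.39/0.156 = 47.46 d.
K_eq = L / Σ(b_i/K_i) = 33.99 / 47.46 = 0.7162 m/day.
Q = K_eq · A · (Δh/L) = 0.7162 × 352 × (12.4/33.99) = 91.97 m³/day.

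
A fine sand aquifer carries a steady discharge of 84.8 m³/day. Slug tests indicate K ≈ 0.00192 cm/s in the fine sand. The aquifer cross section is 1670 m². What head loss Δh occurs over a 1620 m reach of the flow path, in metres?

Convert K: 0.00192 cm/s × 864 = 1.659 m/day.
From Q = K·A·i, i = Q / (K·A) = 84.8 / (1.659 × 1670) = 0.03061.
Head loss Δh = i · L = 0.03061 × 1620 = 49.59 m.

49.6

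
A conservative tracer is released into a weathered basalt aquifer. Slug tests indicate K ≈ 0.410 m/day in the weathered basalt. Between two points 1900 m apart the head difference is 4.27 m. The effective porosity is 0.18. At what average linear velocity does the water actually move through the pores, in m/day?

Hydraulic gradient i = Δh / L = 4.27 / 1900 = 0.002247.
Darcy flux q = K · i = 0.4100 × 0.002247 = 0.0009214 m/day.
Seepage velocity v = q / n_e = 0.0009214 / 0.18 = 0.005119 m/day.

0.00512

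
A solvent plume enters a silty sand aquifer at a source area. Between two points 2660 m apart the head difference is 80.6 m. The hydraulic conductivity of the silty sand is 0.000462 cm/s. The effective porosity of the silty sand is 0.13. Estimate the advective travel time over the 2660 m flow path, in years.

Convert K: 0.000462 cm/s × 864 = 0.3992 m/day.
Hydraulic gradient i = Δh / L = 80.6 / 2660 = 0.03030.
Darcy flux q = K · i = 0.3992 × 0.03030 = 0.01210 m/day.
Seepage velocity v = q / n_e = 0.01210 / 0.13 = 0.09304 m/day.
Travel time t = L / v = 2660 / 0.09304 = 28590 days = 78.28 years.

78.3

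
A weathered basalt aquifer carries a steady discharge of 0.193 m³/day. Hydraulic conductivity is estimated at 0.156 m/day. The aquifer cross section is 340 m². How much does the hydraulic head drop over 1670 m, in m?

6.08

From Q = K·A·i, i = Q / (K·A) = 0.193 / (0.1560 × 340.0) = 0.003639.
Head loss Δh = i · L = 0.003639 × 1670 = 6.077 m.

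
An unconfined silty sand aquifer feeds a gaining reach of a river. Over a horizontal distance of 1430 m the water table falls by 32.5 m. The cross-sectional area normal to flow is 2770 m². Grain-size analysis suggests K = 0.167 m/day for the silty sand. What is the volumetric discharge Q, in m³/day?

Hydraulic gradient i = Δh / L = 32.5 / 1430 = 0.02273.
Darcy's law: Q = K · A · i = 0.1670 × 2770 × 0.02273 = 10.51 m³/day.

10.5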